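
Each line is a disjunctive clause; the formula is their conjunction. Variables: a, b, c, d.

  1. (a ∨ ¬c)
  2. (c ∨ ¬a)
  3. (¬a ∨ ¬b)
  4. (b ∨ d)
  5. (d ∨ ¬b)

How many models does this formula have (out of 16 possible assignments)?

The models are:
  a=0 b=0 c=0 d=1
  a=0 b=1 c=0 d=1
  a=1 b=0 c=1 d=1
That's 3 in total.

3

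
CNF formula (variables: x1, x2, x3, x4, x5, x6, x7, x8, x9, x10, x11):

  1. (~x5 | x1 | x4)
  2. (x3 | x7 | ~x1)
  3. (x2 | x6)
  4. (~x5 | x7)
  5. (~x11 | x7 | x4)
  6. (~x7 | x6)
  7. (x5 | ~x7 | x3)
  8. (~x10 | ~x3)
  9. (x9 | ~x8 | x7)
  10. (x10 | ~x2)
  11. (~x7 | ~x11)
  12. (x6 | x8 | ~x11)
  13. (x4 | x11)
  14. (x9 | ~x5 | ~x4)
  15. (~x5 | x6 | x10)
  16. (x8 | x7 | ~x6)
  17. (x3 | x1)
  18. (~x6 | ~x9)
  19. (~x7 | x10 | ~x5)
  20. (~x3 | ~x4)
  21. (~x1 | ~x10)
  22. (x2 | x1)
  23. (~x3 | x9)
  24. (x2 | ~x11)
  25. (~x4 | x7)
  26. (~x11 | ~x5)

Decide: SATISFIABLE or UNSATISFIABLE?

UNSATISFIABLE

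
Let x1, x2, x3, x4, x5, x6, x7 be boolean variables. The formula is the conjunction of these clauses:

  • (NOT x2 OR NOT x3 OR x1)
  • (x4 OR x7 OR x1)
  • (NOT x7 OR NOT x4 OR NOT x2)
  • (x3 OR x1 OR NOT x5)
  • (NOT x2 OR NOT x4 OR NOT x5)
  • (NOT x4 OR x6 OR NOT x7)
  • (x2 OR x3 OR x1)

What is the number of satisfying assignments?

62

Split on x1, then x2.
  x1=T, x2=T: x3, x6 free; 5 ways for (x4,x5,x7) × 2^2 = 20.
  x1=T, x2=F: x3, x5 free; 7 ways for (x4,x6,x7) × 2^2 = 28.
  x1=F, x2=T: remaining (x3,x4,x5,x6,x7) ∈ {(F,F,F,F,T); (F,F,F,T,T); (F,T,F,F,F); (F,T,F,T,F)} — 4.
  x1=F, x2=F: x5 free; 5 ways for (x3,x4,x6,x7) × 2^1 = 10.
Total: 20 + 28 + 4 + 10 = 62.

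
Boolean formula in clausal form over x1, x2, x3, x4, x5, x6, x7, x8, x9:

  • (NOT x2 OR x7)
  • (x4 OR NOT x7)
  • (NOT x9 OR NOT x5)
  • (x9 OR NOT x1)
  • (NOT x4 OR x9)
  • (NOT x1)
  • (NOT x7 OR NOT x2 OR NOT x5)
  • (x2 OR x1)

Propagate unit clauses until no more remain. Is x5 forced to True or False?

Unit clause (NOT x1) sets x1 = False.
In (x1 OR x2), x1 is now false; x2 must hold, so x2 = True.
(NOT x2 OR x7): since x2 = True, the clause reduces to (x7). x7 = True.
From (NOT x7 OR x4) and x7 = True: x4 = True.
(NOT x4 OR x9) with x4 = True leaves only x9, so x9 = True.
(NOT x5 OR NOT x9) with x9 = True leaves only NOT x5, so x5 = False.

False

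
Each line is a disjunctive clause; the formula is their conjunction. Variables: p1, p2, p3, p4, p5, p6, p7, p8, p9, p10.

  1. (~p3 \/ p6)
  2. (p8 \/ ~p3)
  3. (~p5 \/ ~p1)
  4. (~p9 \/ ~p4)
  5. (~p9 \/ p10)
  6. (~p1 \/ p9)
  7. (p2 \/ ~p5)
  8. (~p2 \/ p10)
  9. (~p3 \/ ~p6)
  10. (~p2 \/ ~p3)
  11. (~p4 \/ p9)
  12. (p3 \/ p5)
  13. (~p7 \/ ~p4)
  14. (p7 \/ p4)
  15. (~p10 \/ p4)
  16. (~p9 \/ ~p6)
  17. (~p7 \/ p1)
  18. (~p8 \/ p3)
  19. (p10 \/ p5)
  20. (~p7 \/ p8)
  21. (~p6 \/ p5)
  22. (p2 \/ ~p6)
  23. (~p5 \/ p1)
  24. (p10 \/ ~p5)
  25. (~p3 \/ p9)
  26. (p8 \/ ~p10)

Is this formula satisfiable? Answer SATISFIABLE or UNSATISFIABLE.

UNSATISFIABLE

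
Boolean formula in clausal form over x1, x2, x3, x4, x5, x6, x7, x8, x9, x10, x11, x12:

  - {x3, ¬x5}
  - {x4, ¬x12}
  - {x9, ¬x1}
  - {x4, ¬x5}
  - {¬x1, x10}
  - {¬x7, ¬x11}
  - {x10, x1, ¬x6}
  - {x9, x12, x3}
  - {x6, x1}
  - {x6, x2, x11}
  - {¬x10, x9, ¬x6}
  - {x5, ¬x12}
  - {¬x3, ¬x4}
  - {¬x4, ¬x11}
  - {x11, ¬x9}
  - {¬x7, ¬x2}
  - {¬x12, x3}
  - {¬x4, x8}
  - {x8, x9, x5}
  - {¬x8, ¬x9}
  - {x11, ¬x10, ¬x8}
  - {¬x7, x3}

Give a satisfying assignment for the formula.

x1=T, x2=T, x3=F, x4=F, x5=F, x6=T, x7=F, x8=F, x9=T, x10=T, x11=T, x12=F

Check each clause:
  1. {¬x5, x3} — ¬x5 is true.
  2. {x4, ¬x12} — ¬x12 is true.
  3. {¬x1, x9} — x9 is true.
  4. {¬x5, x4} — ¬x5 is true.
  5. {¬x1, x10} — x10 is true.
  6. {¬x7, ¬x11} — ¬x7 is true.
  7. {x1, ¬x6, x10} — x1 is true.
  8. {x3, x9, x12} — x9 is true.
  9. {x6, x1} — x1 is true.
  10. {x6, x2, x11} — x2 is true.
  11. {x9, ¬x6, ¬x10} — x9 is true.
  12. {¬x12, x5} — ¬x12 is true.
  13. {¬x4, ¬x3} — ¬x4 is true.
  14. {¬x11, ¬x4} — ¬x4 is true.
  15. {¬x9, x11} — x11 is true.
  16. {¬x7, ¬x2} — ¬x7 is true.
  17. {¬x12, x3} — ¬x12 is true.
  18. {x8, ¬x4} — ¬x4 is true.
  19. {x5, x8, x9} — x9 is true.
  20. {¬x8, ¬x9} — ¬x8 is true.
  21. {¬x10, ¬x8, x11} — ¬x8 is true.
  22. {¬x7, x3} — ¬x7 is true.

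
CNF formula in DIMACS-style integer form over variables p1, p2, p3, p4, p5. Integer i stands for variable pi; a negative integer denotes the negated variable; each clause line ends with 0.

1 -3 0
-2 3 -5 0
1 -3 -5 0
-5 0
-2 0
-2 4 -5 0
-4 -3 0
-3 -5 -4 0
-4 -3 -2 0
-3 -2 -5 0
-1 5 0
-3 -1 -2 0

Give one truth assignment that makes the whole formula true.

p1=False, p2=False, p3=False, p4=False, p5=False

(!p5) is a unit clause, so p5 = False.
(!p2) is a unit clause, so p2 = False.
Unit propagation: (!p1) forces p1 = False.
The clause (!p3) is unit: p3 must be False.
p4 is now unconstrained; take p4 = False.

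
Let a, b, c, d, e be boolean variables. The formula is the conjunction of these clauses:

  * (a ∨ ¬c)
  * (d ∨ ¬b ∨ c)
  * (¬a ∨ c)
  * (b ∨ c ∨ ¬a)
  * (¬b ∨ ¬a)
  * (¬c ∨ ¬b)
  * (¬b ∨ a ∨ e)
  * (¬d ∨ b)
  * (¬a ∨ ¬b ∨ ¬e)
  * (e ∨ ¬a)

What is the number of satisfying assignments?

4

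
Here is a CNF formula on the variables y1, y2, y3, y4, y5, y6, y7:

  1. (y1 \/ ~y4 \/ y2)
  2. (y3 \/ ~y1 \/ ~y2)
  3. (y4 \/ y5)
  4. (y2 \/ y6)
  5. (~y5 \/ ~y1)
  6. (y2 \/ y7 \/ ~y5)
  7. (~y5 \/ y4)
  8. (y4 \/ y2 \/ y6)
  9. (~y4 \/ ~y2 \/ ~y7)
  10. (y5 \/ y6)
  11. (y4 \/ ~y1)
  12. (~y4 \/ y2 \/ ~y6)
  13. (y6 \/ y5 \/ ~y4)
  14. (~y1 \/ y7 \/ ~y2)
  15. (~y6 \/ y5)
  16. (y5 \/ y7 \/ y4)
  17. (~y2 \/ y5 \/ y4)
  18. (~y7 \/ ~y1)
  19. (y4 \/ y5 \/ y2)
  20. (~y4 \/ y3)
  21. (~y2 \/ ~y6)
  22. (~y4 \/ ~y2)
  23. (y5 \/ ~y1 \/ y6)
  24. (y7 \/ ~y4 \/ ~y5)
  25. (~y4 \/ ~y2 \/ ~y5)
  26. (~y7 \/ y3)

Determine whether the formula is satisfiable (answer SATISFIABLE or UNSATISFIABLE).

y4 = True:
  propagation gives y3=True, y2=False, y1=True, y6=True; an empty clause results — contradiction.
y4 = False:
  propagation gives y5=True; an empty clause results — contradiction.
Every branch closes, so no satisfying assignment exists.

UNSATISFIABLE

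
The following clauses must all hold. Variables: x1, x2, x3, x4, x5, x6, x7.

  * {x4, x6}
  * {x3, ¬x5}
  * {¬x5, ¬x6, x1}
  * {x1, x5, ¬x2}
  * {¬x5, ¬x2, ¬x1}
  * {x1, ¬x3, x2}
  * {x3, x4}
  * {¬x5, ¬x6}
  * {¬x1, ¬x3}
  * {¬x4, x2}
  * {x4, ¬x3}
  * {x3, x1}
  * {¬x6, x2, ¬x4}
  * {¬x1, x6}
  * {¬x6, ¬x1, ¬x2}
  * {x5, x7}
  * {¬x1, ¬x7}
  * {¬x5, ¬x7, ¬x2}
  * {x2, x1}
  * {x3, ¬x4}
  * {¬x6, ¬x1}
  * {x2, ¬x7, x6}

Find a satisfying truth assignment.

x1 = False  x2 = True  x3 = True  x4 = True  x5 = True  x6 = False  x7 = False

Set x1 = False and propagate.
  then x3 is forced to True.
  then x2 is forced to True.
  then x5 is forced to True.
  then x6 is forced to False.
  then x4 is forced to True.
  then x7 is forced to False.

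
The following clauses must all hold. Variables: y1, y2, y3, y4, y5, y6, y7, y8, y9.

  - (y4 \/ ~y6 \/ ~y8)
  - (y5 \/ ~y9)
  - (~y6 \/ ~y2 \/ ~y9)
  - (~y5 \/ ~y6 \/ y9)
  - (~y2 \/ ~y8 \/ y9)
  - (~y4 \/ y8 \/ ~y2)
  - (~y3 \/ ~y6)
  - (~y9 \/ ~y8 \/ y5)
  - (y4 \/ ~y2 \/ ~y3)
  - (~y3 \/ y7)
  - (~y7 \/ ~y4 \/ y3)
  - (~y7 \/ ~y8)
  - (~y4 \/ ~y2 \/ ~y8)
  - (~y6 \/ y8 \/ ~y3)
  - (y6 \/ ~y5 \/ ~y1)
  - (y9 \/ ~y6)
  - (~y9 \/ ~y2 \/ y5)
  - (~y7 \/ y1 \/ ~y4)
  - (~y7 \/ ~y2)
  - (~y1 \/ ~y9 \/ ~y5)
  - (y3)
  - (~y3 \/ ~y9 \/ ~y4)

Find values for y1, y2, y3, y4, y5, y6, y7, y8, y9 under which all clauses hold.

y1=True, y2=False, y3=True, y4=False, y5=False, y6=False, y7=True, y8=False, y9=False

The clause (y3) is unit: y3 must be True.
(~y6) is a unit clause, so y6 = False.
(y7) is a unit clause, so y7 = True.
Unit propagation: (~y8) forces y8 = False.
(~y2) is a unit clause, so y2 = False.
y4 occurs only negated in the remaining clauses — set y4 = False.
Pure literal: y9 appears only negated; assign y9 = False.
Set y1 = True and propagate.
  then y5 is forced to False.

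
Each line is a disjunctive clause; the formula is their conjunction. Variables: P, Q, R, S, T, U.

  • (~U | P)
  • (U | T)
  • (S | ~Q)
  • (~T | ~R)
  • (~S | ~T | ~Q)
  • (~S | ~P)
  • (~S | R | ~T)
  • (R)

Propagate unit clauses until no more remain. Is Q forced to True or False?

False

(R) is a unit clause: R = True.
In (~T | ~R), ~R is now false; ~T must hold, so T = False.
In (T | U), T is now false; U must hold, so U = True.
In (P | ~U), ~U is now false; P must hold, so P = True.
In (~S | ~P), ~P is now false; ~S must hold, so S = False.
In (S | ~Q), S is now false; ~Q must hold, so Q = False.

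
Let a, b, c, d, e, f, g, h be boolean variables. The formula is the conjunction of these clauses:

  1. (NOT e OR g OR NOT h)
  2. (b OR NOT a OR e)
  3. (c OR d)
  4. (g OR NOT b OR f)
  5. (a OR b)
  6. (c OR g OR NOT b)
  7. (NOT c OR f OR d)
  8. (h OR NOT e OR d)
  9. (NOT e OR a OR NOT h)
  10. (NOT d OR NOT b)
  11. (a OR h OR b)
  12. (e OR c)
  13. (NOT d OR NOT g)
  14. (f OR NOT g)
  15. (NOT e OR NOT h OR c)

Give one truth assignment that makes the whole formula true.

a=True, b=False, c=True, d=True, e=True, f=False, g=False, h=False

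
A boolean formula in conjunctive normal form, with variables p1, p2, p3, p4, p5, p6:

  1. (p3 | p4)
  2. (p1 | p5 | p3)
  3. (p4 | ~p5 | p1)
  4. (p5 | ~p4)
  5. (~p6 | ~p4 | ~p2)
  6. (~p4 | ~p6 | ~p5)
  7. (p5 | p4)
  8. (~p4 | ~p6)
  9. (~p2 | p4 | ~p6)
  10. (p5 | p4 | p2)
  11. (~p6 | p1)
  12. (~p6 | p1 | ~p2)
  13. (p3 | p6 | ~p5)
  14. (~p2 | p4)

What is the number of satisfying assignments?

6

The models are:
  p1=0 p2=0 p3=1 p4=1 p5=1 p6=0
  p1=0 p2=1 p3=1 p4=1 p5=1 p6=0
  p1=1 p2=0 p3=1 p4=0 p5=1 p6=0
  p1=1 p2=0 p3=1 p4=0 p5=1 p6=1
  p1=1 p2=0 p3=1 p4=1 p5=1 p6=0
  p1=1 p2=1 p3=1 p4=1 p5=1 p6=0
That's 6 in total.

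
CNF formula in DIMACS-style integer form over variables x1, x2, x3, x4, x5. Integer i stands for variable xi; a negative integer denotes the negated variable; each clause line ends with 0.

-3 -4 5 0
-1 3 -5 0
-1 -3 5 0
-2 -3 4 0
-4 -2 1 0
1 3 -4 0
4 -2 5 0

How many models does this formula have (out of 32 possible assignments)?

Split on x3, then x4.
  x3=T, x4=T: remaining (x1,x2,x5) ∈ {(F,F,T); (T,F,T); (T,T,T)} — 3.
  x3=T, x4=F: remaining (x1,x2,x5) ∈ {(F,F,F); (F,F,T); (T,F,T)} — 3.
  x3=F, x4=T: remaining (x1,x2,x5) ∈ {(T,F,F); (T,T,F)} — 2.
  x3=F, x4=F: remaining (x1,x2,x5) ∈ {(F,F,F); (F,F,T); (F,T,T); (T,F,F)} — 4.
Total: 3 + 3 + 2 + 4 = 12.

12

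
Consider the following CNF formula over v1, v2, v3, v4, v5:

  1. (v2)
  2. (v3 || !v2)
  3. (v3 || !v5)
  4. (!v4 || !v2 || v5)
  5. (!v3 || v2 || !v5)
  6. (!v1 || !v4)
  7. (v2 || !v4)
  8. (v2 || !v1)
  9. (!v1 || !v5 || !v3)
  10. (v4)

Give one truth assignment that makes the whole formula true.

Unit propagation: (v2) forces v2 = True.
(v3) is a unit clause, so v3 = True.
The clause (v4) is unit: v4 must be True.
Unit propagation: (v5) forces v5 = True.
The clause (!v1) is unit: v1 must be False.

v1=0, v2=1, v3=1, v4=1, v5=1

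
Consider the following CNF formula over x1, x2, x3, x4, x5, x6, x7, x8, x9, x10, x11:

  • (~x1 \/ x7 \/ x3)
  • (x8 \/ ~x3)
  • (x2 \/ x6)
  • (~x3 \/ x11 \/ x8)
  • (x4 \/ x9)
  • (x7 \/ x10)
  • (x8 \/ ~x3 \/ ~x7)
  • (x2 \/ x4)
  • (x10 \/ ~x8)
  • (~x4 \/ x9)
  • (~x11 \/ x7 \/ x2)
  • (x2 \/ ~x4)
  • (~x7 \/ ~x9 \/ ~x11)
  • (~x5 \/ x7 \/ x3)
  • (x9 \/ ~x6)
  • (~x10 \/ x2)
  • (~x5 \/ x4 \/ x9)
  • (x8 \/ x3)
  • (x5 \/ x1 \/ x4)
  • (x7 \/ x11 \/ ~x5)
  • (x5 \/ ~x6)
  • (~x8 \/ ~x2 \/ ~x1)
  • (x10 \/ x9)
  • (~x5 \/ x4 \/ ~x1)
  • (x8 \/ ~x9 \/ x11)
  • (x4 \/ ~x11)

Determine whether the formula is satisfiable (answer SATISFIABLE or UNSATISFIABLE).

SATISFIABLE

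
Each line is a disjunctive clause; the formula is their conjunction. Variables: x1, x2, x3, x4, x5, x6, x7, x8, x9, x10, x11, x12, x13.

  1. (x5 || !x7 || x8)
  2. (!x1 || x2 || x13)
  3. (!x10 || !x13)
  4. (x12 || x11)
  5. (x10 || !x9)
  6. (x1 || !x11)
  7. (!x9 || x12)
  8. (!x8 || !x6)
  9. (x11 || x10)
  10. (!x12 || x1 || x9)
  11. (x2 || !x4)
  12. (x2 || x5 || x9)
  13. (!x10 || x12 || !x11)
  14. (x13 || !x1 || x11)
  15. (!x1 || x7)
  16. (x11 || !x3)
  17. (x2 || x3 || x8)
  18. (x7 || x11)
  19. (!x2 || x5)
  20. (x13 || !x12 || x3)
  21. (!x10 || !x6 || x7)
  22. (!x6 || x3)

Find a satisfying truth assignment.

x4 occurs only negated in the remaining clauses — set x4 = False.
Pure literal: x5 appears only positively; assign x5 = True.
Try x1 = True.
  then x7 is forced to True.
Set x2 = False and propagate.
  then x13 is forced to True.
  then x10 is forced to False.
  then x9 is forced to False.
  then x11 is forced to True.
The remaining clauses are satisfied by x3 = True, x6 = False, x8 = False, x12 = False.

x1=1, x2=0, x3=1, x4=0, x5=1, x6=0, x7=1, x8=0, x9=0, x10=0, x11=1, x12=0, x13=1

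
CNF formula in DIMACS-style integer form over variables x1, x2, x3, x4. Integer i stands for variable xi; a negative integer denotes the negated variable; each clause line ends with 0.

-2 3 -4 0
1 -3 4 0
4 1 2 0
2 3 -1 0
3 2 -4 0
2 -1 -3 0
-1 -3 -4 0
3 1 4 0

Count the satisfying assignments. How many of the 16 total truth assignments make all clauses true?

Satisfying assignments:
  x1=0 x2=0 x3=1 x4=1
  x1=0 x2=1 x3=1 x4=1
  x1=1 x2=1 x3=0 x4=0
  x1=1 x2=1 x3=1 x4=0
That's 4 in total.

4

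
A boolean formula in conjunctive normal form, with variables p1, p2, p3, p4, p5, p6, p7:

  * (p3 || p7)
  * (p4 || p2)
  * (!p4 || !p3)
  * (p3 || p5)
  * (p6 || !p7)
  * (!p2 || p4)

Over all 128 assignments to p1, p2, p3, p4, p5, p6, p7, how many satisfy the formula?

4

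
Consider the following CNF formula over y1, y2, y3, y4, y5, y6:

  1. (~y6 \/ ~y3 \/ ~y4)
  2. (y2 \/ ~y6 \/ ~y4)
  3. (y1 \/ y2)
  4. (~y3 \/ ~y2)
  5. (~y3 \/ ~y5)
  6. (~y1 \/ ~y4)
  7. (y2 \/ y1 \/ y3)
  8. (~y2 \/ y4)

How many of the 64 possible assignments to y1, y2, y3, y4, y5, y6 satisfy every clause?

10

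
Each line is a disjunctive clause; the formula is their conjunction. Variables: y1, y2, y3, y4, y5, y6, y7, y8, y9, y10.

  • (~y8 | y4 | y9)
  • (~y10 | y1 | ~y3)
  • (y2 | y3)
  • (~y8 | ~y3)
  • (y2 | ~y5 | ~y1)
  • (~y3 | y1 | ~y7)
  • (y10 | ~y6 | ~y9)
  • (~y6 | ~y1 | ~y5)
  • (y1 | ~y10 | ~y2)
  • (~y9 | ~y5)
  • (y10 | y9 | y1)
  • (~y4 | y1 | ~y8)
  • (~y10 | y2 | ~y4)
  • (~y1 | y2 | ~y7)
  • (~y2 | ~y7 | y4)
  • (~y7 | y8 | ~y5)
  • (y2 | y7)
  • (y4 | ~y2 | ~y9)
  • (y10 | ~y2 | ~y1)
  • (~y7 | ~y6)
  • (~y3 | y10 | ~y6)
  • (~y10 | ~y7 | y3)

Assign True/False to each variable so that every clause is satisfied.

y1 = T, y2 = T, y3 = F, y4 = T, y5 = F, y6 = F, y7 = F, y8 = F, y9 = T, y10 = T

Pure literal: y5 appears only negated; assign y5 = False.
y6 occurs only negated in the remaining clauses — set y6 = False.
Branch on y1: take y1 = True.
Set y2 = True and propagate.
  then y10 is forced to True.
The remaining clauses are satisfied by y3 = False, y4 = True, y7 = False, y8 = False, y9 = True.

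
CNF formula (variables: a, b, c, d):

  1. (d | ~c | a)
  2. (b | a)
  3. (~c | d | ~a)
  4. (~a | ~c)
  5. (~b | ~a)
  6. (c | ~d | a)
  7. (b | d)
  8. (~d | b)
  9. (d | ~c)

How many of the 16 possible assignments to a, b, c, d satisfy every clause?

2

The models are:
  a=0 b=1 c=0 d=0
  a=0 b=1 c=1 d=1
Count: 2.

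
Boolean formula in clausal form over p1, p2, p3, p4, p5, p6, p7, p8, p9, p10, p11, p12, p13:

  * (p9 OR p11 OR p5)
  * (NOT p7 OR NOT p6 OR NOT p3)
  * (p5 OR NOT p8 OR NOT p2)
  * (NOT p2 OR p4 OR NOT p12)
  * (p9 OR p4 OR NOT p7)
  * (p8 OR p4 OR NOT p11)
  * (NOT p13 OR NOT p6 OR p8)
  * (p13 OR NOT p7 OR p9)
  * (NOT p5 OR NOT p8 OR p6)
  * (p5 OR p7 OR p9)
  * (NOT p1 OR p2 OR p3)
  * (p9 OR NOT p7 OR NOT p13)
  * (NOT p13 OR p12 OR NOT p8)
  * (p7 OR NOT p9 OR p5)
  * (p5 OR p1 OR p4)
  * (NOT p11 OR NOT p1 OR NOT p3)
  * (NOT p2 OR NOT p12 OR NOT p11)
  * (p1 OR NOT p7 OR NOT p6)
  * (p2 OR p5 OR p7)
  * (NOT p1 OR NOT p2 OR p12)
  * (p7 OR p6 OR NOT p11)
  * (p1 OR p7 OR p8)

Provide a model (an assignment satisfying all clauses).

p1=False, p2=False, p3=True, p4=False, p5=True, p6=True, p7=False, p8=True, p9=True, p10=True, p11=True, p12=False, p13=False

Check each clause:
  1. (p5 OR p11 OR p9) — p9 is true.
  2. (NOT p7 OR NOT p3 OR NOT p6) — NOT p7 is true.
  3. (p5 OR NOT p8 OR NOT p2) — p5 is true.
  4. (NOT p12 OR p4 OR NOT p2) — NOT p12 is true.
  5. (p4 OR p9 OR NOT p7) — NOT p7 is true.
  6. (p8 OR NOT p11 OR p4) — p8 is true.
  7. (p8 OR NOT p13 OR NOT p6) — p8 is true.
  8. (p13 OR NOT p7 OR p9) — p9 is true.
  9. (NOT p5 OR p6 OR NOT p8) — p6 is true.
  10. (p7 OR p9 OR p5) — p9 is true.
  11. (p3 OR NOT p1 OR p2) — p3 is true.
  12. (NOT p13 OR p9 OR NOT p7) — p9 is true.
  13. (p12 OR NOT p8 OR NOT p13) — NOT p13 is true.
  14. (p5 OR p7 OR NOT p9) — p5 is true.
  15. (p1 OR p5 OR p4) — p5 is true.
  16. (NOT p11 OR NOT p1 OR NOT p3) — NOT p1 is true.
  17. (NOT p11 OR NOT p12 OR NOT p2) — NOT p12 is true.
  18. (p1 OR NOT p7 OR NOT p6) — NOT p7 is true.
  19. (p7 OR p2 OR p5) — p5 is true.
  20. (NOT p1 OR p12 OR NOT p2) — NOT p2 is true.
  21. (NOT p11 OR p6 OR p7) — p6 is true.
  22. (p1 OR p8 OR p7) — p8 is true.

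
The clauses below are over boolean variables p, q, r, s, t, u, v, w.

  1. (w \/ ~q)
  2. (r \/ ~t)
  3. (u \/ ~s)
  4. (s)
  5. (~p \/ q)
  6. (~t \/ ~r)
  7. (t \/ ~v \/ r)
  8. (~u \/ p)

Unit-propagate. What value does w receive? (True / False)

(s) is a unit clause: s = True.
(u \/ ~s) with s = True leaves only u, so u = True.
(~u \/ p) with u = True leaves only p, so p = True.
(q \/ ~p) with p = True leaves only q, so q = True.
In (w \/ ~q), ~q is now false; w must hold, so w = True.

True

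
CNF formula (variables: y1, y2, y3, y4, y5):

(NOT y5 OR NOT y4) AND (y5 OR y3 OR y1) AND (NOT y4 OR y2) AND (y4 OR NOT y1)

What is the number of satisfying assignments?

Split on y4, then y1.
  y4=T, y1=T: remaining (y2,y3,y5) ∈ {(T,F,F); (T,T,F)} — 2.
  y4=T, y1=F: remaining (y2,y3,y5) ∈ {(T,T,F)} — 1.
  y4=F, y1=T: a clause becomes empty — 0.
  y4=F, y1=F: y2 free; 3 ways for (y3,y5) × 2^1 = 6.
Total: 2 + 1 + 0 + 6 = 9.

9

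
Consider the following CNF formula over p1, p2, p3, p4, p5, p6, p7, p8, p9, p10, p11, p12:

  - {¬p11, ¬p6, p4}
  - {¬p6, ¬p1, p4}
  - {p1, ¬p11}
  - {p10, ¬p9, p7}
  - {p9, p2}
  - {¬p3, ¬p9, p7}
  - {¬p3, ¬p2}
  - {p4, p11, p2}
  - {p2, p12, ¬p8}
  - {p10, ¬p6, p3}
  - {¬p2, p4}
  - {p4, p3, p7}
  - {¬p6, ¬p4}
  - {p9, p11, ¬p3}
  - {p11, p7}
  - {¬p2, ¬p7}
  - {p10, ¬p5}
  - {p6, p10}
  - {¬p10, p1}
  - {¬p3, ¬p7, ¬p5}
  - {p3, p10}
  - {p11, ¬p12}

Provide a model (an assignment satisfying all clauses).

p5 occurs only negated in the remaining clauses — set p5 = False.
Try p1 = True.
Try p2 = False.
  then p9 is forced to True.
The remaining clauses are satisfied by p3 = True, p4 = False, p6 = False, p7 = True, p8 = True, p10 = True, p11 = True, p12 = True.
Every clause has at least one true literal under this assignment.
Check each clause:
  1. {¬p6, ¬p11, p4} — ¬p6 is true.
  2. {¬p1, p4, ¬p6} — ¬p6 is true.
  3. {p1, ¬p11} — p1 is true.
  4. {p10, ¬p9, p7} — p10 is true.
  5. {p9, p2} — p9 is true.
  6. {¬p9, p7, ¬p3} — p7 is true.
  7. {¬p2, ¬p3} — ¬p2 is true.
  8. {p11, p2, p4} — p11 is true.
  9. {¬p8, p2, p12} — p12 is true.
  10. {p3, ¬p6, p10} — ¬p6 is true.
  11. {¬p2, p4} — ¬p2 is true.
  12. {p4, p7, p3} — p3 is true.
  13. {¬p6, ¬p4} — ¬p6 is true.
  14. {p11, ¬p3, p9} — p9 is true.
  15. {p11, p7} — p11 is true.
  16. {¬p2, ¬p7} — ¬p2 is true.
  17. {p10, ¬p5} — p10 is true.
  18. {p10, p6} — p10 is true.
  19. {p1, ¬p10} — p1 is true.
  20. {¬p7, ¬p5, ¬p3} — ¬p5 is true.
  21. {p3, p10} — p10 is true.
  22. {p11, ¬p12} — p11 is true.

p1=1  p2=0  p3=1  p4=0  p5=0  p6=0  p7=1  p8=1  p9=1  p10=1  p11=1  p12=1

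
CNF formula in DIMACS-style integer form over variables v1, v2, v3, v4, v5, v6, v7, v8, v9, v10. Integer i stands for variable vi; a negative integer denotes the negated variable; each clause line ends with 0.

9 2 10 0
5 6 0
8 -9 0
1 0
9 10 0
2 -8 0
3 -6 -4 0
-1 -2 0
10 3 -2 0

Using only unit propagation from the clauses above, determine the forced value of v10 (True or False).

True

(v1) stands alone — v1 = True.
From (!v1 || !v2) and v1 = True: v2 = False.
In (v2 || !v8), v2 is now false; !v8 must hold, so v8 = False.
(v8 || !v9): since v8 = False, the clause reduces to (!v9). v9 = False.
(v9 || v10 || v2): since v9 = False, v2 = False, the clause reduces to (v10). v10 = True.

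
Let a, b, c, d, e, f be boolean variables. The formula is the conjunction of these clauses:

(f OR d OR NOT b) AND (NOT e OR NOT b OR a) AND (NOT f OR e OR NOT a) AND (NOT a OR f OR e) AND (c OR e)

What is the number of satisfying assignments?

29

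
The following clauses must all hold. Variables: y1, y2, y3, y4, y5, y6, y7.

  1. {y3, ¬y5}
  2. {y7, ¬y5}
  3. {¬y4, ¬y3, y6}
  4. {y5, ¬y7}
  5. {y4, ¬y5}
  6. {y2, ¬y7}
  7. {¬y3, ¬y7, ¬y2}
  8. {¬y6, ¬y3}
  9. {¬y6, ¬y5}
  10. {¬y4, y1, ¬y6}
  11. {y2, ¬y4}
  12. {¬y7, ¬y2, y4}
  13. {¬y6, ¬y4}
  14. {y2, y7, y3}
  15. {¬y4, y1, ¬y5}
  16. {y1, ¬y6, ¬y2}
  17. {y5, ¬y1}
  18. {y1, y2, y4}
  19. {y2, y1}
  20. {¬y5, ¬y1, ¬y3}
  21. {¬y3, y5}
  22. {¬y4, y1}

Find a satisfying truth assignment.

y1=F, y2=T, y3=F, y4=F, y5=F, y6=F, y7=F

Check each clause:
  1. {¬y5, y3} — ¬y5 is true.
  2. {¬y5, y7} — ¬y5 is true.
  3. {¬y4, ¬y3, y6} — ¬y4 is true.
  4. {¬y7, y5} — ¬y7 is true.
  5. {y4, ¬y5} — ¬y5 is true.
  6. {¬y7, y2} — ¬y7 is true.
  7. {¬y3, ¬y2, ¬y7} — ¬y7 is true.
  8. {¬y6, ¬y3} — ¬y6 is true.
  9. {¬y5, ¬y6} — ¬y6 is true.
  10. {y1, ¬y4, ¬y6} — ¬y6 is true.
  11. {y2, ¬y4} — y2 is true.
  12. {y4, ¬y2, ¬y7} — ¬y7 is true.
  13. {¬y6, ¬y4} — ¬y6 is true.
  14. {y2, y7, y3} — y2 is true.
  15. {y1, ¬y5, ¬y4} — ¬y5 is true.
  16. {¬y6, ¬y2, y1} — ¬y6 is true.
  17. {y5, ¬y1} — ¬y1 is true.
  18. {y1, y4, y2} — y2 is true.
  19. {y1, y2} — y2 is true.
  20. {¬y3, ¬y5, ¬y1} — ¬y5 is true.
  21. {y5, ¬y3} — ¬y3 is true.
  22. {y1, ¬y4} — ¬y4 is true.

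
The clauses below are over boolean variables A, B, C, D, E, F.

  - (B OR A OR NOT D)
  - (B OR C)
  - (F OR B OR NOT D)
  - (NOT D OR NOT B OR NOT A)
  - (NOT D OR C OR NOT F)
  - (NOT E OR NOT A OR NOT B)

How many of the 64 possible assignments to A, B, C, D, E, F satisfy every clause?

28

Case analysis on B and D:
  B=T, D=T: E free; 3 ways for (A,C,F) × 2^1 = 6.
  B=T, D=F: C, F free; 3 ways for (A,E) × 2^2 = 12.
  B=F, D=T: remaining (A,C,E,F) ∈ {(T,T,F,T); (T,T,T,T)} — 2.
  B=F, D=F: forces C=T; A, E, F free → 2^3 = 8.
Total: 6 + 12 + 2 + 8 = 28.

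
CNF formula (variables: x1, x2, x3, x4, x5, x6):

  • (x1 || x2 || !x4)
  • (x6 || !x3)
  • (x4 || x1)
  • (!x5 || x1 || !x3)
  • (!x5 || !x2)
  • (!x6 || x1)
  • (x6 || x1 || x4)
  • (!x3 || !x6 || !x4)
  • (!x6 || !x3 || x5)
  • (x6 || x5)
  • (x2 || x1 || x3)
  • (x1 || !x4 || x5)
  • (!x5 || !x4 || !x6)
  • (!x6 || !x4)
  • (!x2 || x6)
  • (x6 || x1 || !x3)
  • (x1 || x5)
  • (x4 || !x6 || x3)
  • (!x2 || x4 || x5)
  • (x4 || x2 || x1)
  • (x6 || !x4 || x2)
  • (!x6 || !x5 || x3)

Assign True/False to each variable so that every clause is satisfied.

x1=True, x2=False, x3=True, x4=False, x5=True, x6=True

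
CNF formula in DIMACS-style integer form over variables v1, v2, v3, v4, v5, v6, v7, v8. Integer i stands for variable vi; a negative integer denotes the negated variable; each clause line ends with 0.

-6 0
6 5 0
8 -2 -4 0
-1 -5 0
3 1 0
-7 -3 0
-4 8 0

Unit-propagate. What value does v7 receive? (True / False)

False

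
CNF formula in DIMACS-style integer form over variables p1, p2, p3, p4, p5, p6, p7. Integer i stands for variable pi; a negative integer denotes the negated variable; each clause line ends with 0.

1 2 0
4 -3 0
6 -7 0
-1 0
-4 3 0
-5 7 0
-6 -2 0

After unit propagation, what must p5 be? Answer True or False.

False

(NOT p1) stands alone — p1 = False.
From (p1 OR p2) and p1 = False: p2 = True.
(NOT p2 OR NOT p6) with p2 = True leaves only NOT p6, so p6 = False.
In (p6 OR NOT p7), p6 is now false; NOT p7 must hold, so p7 = False.
From (NOT p5 OR p7) and p7 = False: p5 = False.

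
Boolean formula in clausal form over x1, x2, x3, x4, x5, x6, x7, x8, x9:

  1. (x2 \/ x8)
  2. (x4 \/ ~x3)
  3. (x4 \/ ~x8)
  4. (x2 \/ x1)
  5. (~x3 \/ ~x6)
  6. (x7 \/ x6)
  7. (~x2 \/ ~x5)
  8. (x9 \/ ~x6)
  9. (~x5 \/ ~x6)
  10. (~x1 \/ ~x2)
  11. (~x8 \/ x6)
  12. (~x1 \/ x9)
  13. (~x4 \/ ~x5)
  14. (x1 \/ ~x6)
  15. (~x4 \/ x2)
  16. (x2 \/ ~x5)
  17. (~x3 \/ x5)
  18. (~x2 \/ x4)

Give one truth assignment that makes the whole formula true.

x1=0, x2=1, x3=0, x4=1, x5=0, x6=0, x7=1, x8=0, x9=1

Check each clause:
  1. (x2 \/ x8) — x2 is true.
  2. (x4 \/ ~x3) — x4 is true.
  3. (~x8 \/ x4) — ~x8 is true.
  4. (x2 \/ x1) — x2 is true.
  5. (~x3 \/ ~x6) — ~x6 is true.
  6. (x7 \/ x6) — x7 is true.
  7. (~x2 \/ ~x5) — ~x5 is true.
  8. (x9 \/ ~x6) — x9 is true.
  9. (~x6 \/ ~x5) — ~x6 is true.
  10. (~x2 \/ ~x1) — ~x1 is true.
  11. (x6 \/ ~x8) — ~x8 is true.
  12. (~x1 \/ x9) — x9 is true.
  13. (~x5 \/ ~x4) — ~x5 is true.
  14. (~x6 \/ x1) — ~x6 is true.
  15. (x2 \/ ~x4) — x2 is true.
  16. (x2 \/ ~x5) — x2 is true.
  17. (x5 \/ ~x3) — ~x3 is true.
  18. (~x2 \/ x4) — x4 is true.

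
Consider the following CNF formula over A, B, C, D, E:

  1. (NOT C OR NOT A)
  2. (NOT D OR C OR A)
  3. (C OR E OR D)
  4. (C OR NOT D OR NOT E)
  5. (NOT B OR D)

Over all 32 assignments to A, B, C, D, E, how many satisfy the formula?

Split on C, then D.
  C=1, D=1: remaining (A,B,E) ∈ {(0,0,0); (0,0,1); (0,1,0); (0,1,1)} — 4.
  C=1, D=0: remaining (A,B,E) ∈ {(0,0,0); (0,0,1)} — 2.
  C=0, D=1: remaining (A,B,E) ∈ {(1,0,0); (1,1,0)} — 2.
  C=0, D=0: remaining (A,B,E) ∈ {(0,0,1); (1,0,1)} — 2.
Total: 4 + 2 + 2 + 2 = 10.

10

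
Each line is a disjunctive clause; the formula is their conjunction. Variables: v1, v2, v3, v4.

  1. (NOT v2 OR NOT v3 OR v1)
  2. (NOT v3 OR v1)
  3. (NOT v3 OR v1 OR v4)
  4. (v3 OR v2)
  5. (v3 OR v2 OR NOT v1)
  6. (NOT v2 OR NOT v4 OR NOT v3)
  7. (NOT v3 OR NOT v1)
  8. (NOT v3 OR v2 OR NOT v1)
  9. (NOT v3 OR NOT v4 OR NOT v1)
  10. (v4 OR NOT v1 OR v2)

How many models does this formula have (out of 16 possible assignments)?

The models are:
  v1=F v2=T v3=F v4=F
  v1=F v2=T v3=F v4=T
  v1=T v2=T v3=F v4=F
  v1=T v2=T v3=F v4=T
That's 4 in total.

4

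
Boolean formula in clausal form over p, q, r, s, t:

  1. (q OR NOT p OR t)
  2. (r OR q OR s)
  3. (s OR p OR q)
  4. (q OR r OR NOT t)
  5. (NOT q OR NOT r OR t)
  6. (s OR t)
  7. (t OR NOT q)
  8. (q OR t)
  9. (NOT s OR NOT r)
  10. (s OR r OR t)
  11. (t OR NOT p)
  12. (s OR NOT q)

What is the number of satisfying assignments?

3

Satisfying assignments:
  p=F q=T r=F s=T t=T
  p=T q=F r=T s=F t=T
  p=T q=T r=F s=T t=T
Count: 3.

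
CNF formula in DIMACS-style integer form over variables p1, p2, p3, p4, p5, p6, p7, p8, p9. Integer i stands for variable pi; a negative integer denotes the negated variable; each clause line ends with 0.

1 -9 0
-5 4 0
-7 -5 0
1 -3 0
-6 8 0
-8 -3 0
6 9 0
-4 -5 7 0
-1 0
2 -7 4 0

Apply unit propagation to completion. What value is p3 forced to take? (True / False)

False

(!p1) is a unit clause: p1 = False.
In (p1 || !p9), p1 is now false; !p9 must hold, so p9 = False.
From (!p3 || p1) and p1 = False: p3 = False.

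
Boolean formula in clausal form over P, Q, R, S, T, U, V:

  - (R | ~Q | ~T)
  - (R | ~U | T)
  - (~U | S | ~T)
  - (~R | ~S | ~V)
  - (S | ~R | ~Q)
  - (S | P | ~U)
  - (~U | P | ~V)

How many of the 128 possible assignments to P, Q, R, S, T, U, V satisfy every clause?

53

Case analysis on R and S:
  R=T, S=T: forces V=F; P, Q, T, U free → 2^4 = 16.
  R=T, S=F: V free; 5 ways for (P,Q,T,U) × 2^1 = 10.
  R=F, S=T: 15 of the 32 assignments to (P,Q,T,U,V) work.
  R=F, S=F: P, V free; 3 ways for (Q,T,U) × 2^2 = 12.
Total: 16 + 10 + 15 + 12 = 53.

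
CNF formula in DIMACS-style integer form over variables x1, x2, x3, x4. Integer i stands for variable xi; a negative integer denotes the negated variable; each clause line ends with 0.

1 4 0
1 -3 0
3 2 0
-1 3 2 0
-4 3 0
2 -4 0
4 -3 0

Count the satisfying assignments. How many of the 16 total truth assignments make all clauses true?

2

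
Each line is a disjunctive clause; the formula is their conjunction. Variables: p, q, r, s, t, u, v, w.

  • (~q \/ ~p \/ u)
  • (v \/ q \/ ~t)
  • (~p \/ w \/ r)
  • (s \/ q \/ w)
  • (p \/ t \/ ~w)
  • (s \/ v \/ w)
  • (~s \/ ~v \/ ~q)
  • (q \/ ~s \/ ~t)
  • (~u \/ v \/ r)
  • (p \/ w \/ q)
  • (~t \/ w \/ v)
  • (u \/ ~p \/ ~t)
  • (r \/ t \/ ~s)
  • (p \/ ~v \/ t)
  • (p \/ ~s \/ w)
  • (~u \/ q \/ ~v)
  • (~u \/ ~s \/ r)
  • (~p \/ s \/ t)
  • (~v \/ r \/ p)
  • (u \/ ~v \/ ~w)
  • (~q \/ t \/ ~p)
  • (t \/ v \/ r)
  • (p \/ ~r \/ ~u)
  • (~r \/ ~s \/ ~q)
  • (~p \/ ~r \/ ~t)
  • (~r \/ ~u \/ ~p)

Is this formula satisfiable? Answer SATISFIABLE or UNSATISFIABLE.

Try p = True.
For the remaining variables, q = False, r = True, s = True, t = False, u = False, v = False, w = True works.
So p=True, q=False, r=True, s=True, t=False, u=False, v=False, w=True is a satisfying assignment.

SATISFIABLE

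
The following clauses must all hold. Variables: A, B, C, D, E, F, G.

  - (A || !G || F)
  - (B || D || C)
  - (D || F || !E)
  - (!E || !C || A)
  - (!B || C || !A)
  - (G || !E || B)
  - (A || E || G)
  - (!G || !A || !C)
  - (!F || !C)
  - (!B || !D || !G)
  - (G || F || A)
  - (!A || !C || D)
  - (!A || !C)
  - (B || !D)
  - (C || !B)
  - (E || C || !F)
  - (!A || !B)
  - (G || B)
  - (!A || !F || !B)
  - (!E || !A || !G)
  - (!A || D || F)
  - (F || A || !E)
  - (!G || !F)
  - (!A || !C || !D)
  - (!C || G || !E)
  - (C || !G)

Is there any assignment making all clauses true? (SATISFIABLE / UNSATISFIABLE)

UNSATISFIABLE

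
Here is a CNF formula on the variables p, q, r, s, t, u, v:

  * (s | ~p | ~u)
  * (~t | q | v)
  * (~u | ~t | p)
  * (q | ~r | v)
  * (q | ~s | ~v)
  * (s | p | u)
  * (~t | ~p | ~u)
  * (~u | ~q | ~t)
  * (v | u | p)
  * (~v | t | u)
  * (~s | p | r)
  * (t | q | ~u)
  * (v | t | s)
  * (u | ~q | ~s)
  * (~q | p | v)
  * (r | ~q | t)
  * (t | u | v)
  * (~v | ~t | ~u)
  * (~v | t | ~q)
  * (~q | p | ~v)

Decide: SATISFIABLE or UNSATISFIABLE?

Branch on p: take p = True.
Try q = True.
Set r = False and propagate.
  then t is forced to True.
  then u is forced to False.
  then s is forced to False.
v is now unconstrained; take v = True.
So p=T, q=T, r=F, s=F, t=T, u=F, v=T is a satisfying assignment.

SATISFIABLE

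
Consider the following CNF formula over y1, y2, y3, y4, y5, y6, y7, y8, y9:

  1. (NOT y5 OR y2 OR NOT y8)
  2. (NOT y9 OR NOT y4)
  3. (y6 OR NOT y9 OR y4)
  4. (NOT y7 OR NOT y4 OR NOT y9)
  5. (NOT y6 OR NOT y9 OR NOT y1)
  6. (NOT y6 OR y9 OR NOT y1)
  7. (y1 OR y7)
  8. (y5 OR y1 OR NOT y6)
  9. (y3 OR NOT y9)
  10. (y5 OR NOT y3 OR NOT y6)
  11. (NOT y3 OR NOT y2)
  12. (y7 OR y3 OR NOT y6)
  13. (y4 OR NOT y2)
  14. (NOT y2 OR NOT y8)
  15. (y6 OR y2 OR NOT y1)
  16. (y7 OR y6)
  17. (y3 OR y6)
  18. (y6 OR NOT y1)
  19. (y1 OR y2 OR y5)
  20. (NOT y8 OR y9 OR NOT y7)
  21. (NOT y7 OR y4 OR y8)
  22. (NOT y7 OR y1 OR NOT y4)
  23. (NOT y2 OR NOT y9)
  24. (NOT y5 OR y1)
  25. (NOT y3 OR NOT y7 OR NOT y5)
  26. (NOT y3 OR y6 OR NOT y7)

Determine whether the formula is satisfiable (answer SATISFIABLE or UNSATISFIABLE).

y6 = True:
  y1 = True:
    propagation gives y9=False; an empty clause results — contradiction.
  y1 = False:
    propagation gives y7=True, y5=True; an empty clause results — contradiction.
y6 = False:
  propagation gives y7=True, y3=True; an empty clause results — contradiction.
Every branch closes, so no satisfying assignment exists.

UNSATISFIABLE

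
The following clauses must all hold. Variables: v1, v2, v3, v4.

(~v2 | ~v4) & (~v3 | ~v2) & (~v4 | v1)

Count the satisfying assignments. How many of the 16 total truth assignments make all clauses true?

8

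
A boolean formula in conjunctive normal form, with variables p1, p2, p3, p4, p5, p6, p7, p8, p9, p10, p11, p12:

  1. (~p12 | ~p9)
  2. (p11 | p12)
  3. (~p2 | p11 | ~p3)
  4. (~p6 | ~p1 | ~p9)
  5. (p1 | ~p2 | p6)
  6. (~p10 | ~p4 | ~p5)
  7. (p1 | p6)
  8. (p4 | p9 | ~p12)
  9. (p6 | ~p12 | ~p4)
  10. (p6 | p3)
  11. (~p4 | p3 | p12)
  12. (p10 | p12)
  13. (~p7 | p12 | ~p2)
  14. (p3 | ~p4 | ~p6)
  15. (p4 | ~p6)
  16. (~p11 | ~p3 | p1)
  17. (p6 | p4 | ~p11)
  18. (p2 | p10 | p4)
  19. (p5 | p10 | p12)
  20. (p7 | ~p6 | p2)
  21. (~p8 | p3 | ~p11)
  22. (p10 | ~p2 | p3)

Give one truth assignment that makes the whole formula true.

p1=T, p2=T, p3=T, p4=T, p5=T, p6=T, p7=T, p8=T, p9=F, p10=F, p11=T, p12=T

Branch on p1: take p1 = True.
Try p2 = True.
The remaining clauses are satisfied by p3 = True, p4 = True, p5 = True, p6 = True, p7 = True, p8 = True, p9 = False, p10 = False, p11 = True, p12 = True.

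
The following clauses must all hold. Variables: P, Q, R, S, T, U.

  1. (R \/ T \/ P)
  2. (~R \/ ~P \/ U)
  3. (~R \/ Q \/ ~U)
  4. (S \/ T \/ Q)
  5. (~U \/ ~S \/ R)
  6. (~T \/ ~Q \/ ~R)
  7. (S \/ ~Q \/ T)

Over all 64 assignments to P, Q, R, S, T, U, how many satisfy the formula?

Case analysis on R and Q:
  R=T, Q=T: remaining (P,S,T,U) ∈ {(F,T,F,F); (F,T,F,T); (T,T,F,T)} — 3.
  R=T, Q=F: remaining (P,S,T,U) ∈ {(F,F,T,F); (F,T,F,F); (F,T,T,F)} — 3.
  R=F, Q=T: 7 of the 16 assignments to (P,S,T,U) work.
  R=F, Q=F: 7 of the 16 assignments to (P,S,T,U) work.
Total: 3 + 3 + 7 + 7 = 20.

20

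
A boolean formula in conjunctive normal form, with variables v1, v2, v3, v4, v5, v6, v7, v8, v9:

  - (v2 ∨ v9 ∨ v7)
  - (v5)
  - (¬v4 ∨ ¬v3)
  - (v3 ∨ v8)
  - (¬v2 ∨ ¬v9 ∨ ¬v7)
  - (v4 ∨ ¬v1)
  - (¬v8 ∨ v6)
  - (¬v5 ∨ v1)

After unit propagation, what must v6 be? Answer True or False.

True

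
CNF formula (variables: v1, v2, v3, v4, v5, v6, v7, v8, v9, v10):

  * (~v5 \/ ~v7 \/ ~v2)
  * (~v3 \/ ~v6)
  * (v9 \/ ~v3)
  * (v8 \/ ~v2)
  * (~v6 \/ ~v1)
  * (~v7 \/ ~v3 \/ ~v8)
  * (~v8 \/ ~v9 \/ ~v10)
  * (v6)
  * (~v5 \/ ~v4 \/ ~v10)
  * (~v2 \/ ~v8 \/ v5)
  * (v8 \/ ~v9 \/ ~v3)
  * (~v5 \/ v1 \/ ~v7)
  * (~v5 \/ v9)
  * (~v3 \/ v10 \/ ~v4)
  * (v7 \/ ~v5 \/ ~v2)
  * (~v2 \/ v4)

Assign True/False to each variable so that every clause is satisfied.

v1=False, v2=False, v3=False, v4=True, v5=False, v6=True, v7=True, v8=False, v9=False, v10=False

Check each clause:
  1. (~v7 \/ ~v2 \/ ~v5) — ~v5 is true.
  2. (~v6 \/ ~v3) — ~v3 is true.
  3. (v9 \/ ~v3) — ~v3 is true.
  4. (v8 \/ ~v2) — ~v2 is true.
  5. (~v1 \/ ~v6) — ~v1 is true.
  6. (~v8 \/ ~v3 \/ ~v7) — ~v8 is true.
  7. (~v10 \/ ~v8 \/ ~v9) — ~v8 is true.
  8. (v6) — v6 is true.
  9. (~v4 \/ ~v5 \/ ~v10) — ~v5 is true.
  10. (~v8 \/ v5 \/ ~v2) — ~v8 is true.
  11. (~v9 \/ ~v3 \/ v8) — ~v3 is true.
  12. (~v5 \/ ~v7 \/ v1) — ~v5 is true.
  13. (v9 \/ ~v5) — ~v5 is true.
  14. (~v3 \/ v10 \/ ~v4) — ~v3 is true.
  15. (~v5 \/ ~v2 \/ v7) — ~v5 is true.
  16. (v4 \/ ~v2) — v4 is true.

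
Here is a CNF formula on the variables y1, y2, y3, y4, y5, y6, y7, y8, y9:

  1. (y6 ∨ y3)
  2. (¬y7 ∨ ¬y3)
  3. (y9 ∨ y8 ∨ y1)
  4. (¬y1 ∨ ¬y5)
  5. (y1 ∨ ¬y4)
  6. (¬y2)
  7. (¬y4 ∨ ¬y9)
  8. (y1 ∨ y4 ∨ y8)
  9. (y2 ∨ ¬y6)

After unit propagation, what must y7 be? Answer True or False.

(¬y2) stands alone — y2 = False.
(¬y6 ∨ y2) with y2 = False leaves only ¬y6, so y6 = False.
(y6 ∨ y3) with y6 = False leaves only y3, so y3 = True.
In (¬y3 ∨ ¬y7), ¬y3 is now false; ¬y7 must hold, so y7 = False.

False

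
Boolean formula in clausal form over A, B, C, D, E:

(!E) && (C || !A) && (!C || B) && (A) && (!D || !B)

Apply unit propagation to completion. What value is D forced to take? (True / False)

(!E) stands alone — E = False.
Unit clause (A) sets A = True.
(C || !A): since A = True, the clause reduces to (C). C = True.
In (B || !C), !C is now false; B must hold, so B = True.
(!B || !D): since B = True, the clause reduces to (!D). D = False.

False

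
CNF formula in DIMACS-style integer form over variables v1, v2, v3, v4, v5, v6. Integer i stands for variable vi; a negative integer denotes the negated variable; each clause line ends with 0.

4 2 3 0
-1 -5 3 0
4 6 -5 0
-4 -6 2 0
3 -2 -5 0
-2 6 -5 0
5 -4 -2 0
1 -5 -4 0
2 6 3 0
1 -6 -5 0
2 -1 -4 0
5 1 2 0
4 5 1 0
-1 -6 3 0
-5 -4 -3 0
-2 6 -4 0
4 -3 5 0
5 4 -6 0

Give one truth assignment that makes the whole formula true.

v1=True  v2=True  v3=False  v4=False  v5=False  v6=False

Try v1 = True.
The remaining clauses are satisfied by v2 = True, v3 = False, v4 = False, v5 = False, v6 = False.
Every clause has at least one true literal under this assignment.
Check each clause:
  1. (v2 \/ v4 \/ v3) — v2 is true.
  2. (~v5 \/ ~v1 \/ v3) — ~v5 is true.
  3. (~v5 \/ v6 \/ v4) — ~v5 is true.
  4. (~v6 \/ ~v4 \/ v2) — ~v6 is true.
  5. (~v5 \/ ~v2 \/ v3) — ~v5 is true.
  6. (~v2 \/ v6 \/ ~v5) — ~v5 is true.
  7. (~v4 \/ v5 \/ ~v2) — ~v4 is true.
  8. (~v5 \/ v1 \/ ~v4) — v1 is true.
  9. (v3 \/ v6 \/ v2) — v2 is true.
  10. (v1 \/ ~v5 \/ ~v6) — v1 is true.
  11. (v2 \/ ~v4 \/ ~v1) — v2 is true.
  12. (v1 \/ v2 \/ v5) — v1 is true.
  13. (v5 \/ v4 \/ v1) — v1 is true.
  14. (~v6 \/ ~v1 \/ v3) — ~v6 is true.
  15. (~v5 \/ ~v4 \/ ~v3) — ~v5 is true.
  16. (v6 \/ ~v4 \/ ~v2) — ~v4 is true.
  17. (v4 \/ ~v3 \/ v5) — ~v3 is true.
  18. (~v6 \/ v5 \/ v4) — ~v6 is true.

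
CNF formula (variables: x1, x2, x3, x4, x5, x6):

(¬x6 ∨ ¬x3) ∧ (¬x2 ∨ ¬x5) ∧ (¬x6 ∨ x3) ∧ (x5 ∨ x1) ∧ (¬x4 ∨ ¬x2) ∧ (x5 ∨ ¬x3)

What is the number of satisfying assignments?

Case analysis on x3 and x5:
  x3=T, x5=T: remaining (x1,x2,x4,x6) ∈ {(F,F,F,F); (F,F,T,F); (T,F,F,F); (T,F,T,F)} — 4.
  x3=T, x5=F: a clause becomes empty — 0.
  x3=F, x5=T: remaining (x1,x2,x4,x6) ∈ {(F,F,F,F); (F,F,T,F); (T,F,F,F); (T,F,T,F)} — 4.
  x3=F, x5=F: remaining (x1,x2,x4,x6) ∈ {(T,F,F,F); (T,F,T,F); (T,T,F,F)} — 3.
Total: 4 + 0 + 4 + 3 = 11.

11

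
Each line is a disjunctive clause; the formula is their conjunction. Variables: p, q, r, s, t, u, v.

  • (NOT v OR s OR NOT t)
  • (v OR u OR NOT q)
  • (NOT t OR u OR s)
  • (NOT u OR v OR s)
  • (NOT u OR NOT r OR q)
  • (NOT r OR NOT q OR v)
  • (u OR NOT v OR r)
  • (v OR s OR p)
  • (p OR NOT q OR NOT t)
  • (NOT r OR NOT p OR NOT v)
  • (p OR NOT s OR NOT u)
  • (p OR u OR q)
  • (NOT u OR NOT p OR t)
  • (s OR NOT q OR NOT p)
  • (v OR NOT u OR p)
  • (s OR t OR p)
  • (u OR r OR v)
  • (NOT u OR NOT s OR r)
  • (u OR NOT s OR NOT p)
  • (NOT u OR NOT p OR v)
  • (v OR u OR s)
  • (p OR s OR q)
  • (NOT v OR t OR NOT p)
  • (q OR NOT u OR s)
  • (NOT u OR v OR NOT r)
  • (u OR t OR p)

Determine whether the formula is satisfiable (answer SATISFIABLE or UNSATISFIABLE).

u = True:
  p = True:
    propagation gives t=True, v=True, s=True, r=False; an empty clause results — contradiction.
  p = False:
    propagation gives s=False, v=True, t=False; an empty clause results — contradiction.
u = False:
  p = True:
    propagation gives s=False, t=False, q=False, v=True; an empty clause results — contradiction.
  p = False:
    propagation gives q=True, v=True, r=True, t=False; an empty clause results — contradiction.
Every branch closes, so no satisfying assignment exists.

UNSATISFIABLE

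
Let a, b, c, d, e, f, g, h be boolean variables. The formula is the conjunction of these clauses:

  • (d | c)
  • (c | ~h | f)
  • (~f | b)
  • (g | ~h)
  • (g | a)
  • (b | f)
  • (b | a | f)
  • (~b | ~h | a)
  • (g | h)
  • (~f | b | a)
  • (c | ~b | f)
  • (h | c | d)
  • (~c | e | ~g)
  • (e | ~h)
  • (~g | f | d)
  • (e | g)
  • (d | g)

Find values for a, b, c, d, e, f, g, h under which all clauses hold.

a = 1, b = 1, c = 1, d = 1, e = 1, f = 0, g = 1, h = 1

a occurs only positively in the remaining clauses — set a = True.
Pure literal: d appears only positively; assign d = True.
Branch on b: take b = True.
Branch on c: take c = True.
For the remaining variables, e = True, f = False, g = True, h = True works.
Every clause has at least one true literal under this assignment.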